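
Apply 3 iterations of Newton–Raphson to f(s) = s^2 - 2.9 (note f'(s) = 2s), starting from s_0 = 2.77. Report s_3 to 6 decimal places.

1.702974

s_0 = 2.770000: f = 4.772900, f' = 5.540000 → s_1 = 2.770000 - (4.772900)/(5.540000) = 1.908466
s_1 = 1.908466: f = 0.742241, f' = 3.816931 → s_2 = 1.908466 - (0.742241)/(3.816931) = 1.714005
s_2 = 1.714005: f = 0.037815, f' = 3.428011 → s_3 = 1.714005 - (0.037815)/(3.428011) = 1.702974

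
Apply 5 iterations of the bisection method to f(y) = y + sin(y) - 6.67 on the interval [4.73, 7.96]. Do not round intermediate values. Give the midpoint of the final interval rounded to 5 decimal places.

6.49641

f(4.730000) = -2.939845, f(7.960000) = 2.284385 (opposite signs)
step 1: m = 6.345000, f(m) = -0.263225 < 0 → root in [6.345000, 7.960000]
step 2: m = 7.152500, f(m) = 1.246387 > 0 → root in [6.345000, 7.152500]
step 3: m = 6.748750, f(m) = 0.527677 > 0 → root in [6.345000, 6.748750]
step 4: m = 6.546875, f(m) = 0.137519 > 0 → root in [6.345000, 6.546875]
step 5: m = 6.445938, f(m) = -0.062028 < 0 → root in [6.445938, 6.546875]
Midpoint of [6.445938, 6.546875] = 6.496406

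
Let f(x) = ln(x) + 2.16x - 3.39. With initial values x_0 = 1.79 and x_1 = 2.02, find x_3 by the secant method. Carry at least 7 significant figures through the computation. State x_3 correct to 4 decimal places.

Secant update: x_(k+1) = x_k − f(x_k)·(x_k − x_(k-1))/(f(x_k) − f(x_(k-1))).
f(x_0) = 1.058616, f(x_1) = 1.676298
x_2 = 2.020000 - (1.676298)·(2.020000 - 1.790000)/(1.676298 - (1.058616)) = 1.395814; f(x_2) = -0.041564
x_3 = 1.395814 - (-0.041564)·(1.395814 - 2.020000)/(-0.041564 - (1.676298)) = 1.410916; f(x_3) = 0.001819

1.4109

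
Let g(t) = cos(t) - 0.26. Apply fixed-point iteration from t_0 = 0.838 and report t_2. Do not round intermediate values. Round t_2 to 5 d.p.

0.65754

t_1 = g(0.838000) = 0.408951
t_2 = g(0.408951) = 0.657539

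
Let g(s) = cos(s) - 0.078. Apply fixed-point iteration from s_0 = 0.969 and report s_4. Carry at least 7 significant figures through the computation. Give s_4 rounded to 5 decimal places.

0.73880

s_1 = g(0.969000) = 0.488124
s_2 = g(0.488124) = 0.805214
s_3 = g(0.805214) = 0.614957
s_4 = g(0.614957) = 0.738798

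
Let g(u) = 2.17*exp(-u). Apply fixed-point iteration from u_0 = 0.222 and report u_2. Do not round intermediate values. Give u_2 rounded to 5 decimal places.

u_1 = g(0.222000) = 1.737986
u_2 = g(1.737986) = 0.381647

0.38165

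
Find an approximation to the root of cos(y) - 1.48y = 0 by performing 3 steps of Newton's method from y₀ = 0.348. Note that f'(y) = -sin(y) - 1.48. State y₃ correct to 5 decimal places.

0.56916

Newton update: y ← y − f(y)/f'(y).
y_0 = 0.348000: f = 0.425017, f' = -1.821018 → y_1 = 0.348000 - (0.425017)/(-1.821018) = 0.581395
y_1 = 0.581395: f = -0.024767, f' = -2.029190 → y_2 = 0.581395 - (-0.024767)/(-2.029190) = 0.569190
y_2 = 0.569190: f = -0.000062, f' = -2.018950 → y_3 = 0.569190 - (-0.000062)/(-2.018950) = 0.569159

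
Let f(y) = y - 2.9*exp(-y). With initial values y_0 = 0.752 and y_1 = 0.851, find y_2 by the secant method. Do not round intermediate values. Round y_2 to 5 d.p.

f(y_0) = -0.615126, f(y_1) = -0.387264
y_2 = 0.851000 - (-0.387264)·(0.851000 - 0.752000)/(-0.387264 - (-0.615126)) = 1.019256; f(y_2) = -0.027247

1.01926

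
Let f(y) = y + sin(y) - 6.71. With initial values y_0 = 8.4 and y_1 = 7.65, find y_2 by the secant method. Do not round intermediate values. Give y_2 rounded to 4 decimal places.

5.3481

f(y_0) = 2.544599, f(y_1) = 1.919268
y_2 = 7.650000 - (1.919268)·(7.650000 - 8.400000)/(1.919268 - (2.544599)) = 5.348098; f(y_2) = -2.166553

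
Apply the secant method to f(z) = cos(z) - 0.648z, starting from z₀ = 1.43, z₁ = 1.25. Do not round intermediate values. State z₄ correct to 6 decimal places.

0.926686

f(z_0) = -0.786308, f(z_1) = -0.494678
z_2 = 1.250000 - (-0.494678)·(1.250000 - 1.430000)/(-0.494678 - (-0.786308)) = 0.944676; f(z_2) = -0.026144
z_3 = 0.944676 - (-0.026144)·(0.944676 - 1.250000)/(-0.026144 - (-0.494678)) = 0.927639; f(z_3) = -0.001385
z_4 = 0.927639 - (-0.001385)·(0.927639 - 0.944676)/(-0.001385 - (-0.026144)) = 0.926686; f(z_4) = -0.000005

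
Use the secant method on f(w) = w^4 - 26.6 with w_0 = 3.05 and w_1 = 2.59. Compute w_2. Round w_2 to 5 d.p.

f(w_0) = 59.936506, f(w_1) = 18.398606
w_2 = 2.590000 - (18.398606)·(2.590000 - 3.050000)/(18.398606 - (59.936506)) = 2.386250; f(w_2) = 5.823774

2.38625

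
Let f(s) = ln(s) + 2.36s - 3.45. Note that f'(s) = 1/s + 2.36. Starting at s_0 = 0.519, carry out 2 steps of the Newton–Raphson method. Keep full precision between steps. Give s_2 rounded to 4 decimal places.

1.3362

s_0 = 0.519000: f = -2.881011, f' = 4.286782 → s_1 = 0.519000 - (-2.881011)/(4.286782) = 1.191069
s_1 = 1.191069: f = -0.464227, f' = 3.199582 → s_2 = 1.191069 - (-0.464227)/(3.199582) = 1.336159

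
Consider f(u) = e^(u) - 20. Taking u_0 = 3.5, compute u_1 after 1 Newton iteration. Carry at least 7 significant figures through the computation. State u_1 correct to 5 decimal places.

3.10395

Newton update: u ← u − f(u)/f'(u).
f'(u) = e^(u)
u_0 = 3.500000: f = 13.115452, f' = 33.115452 → u_1 = 3.500000 - (13.115452)/(33.115452) = 3.103948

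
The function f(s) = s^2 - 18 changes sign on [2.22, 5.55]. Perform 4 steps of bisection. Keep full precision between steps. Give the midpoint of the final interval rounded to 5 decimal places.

4.19719

f(2.220000) = -13.071600, f(5.550000) = 12.802500 (opposite signs)
step 1: m = 3.885000, f(m) = -2.906775 < 0 → root in [3.885000, 5.550000]
step 2: m = 4.717500, f(m) = 4.254806 > 0 → root in [3.885000, 4.717500]
step 3: m = 4.301250, f(m) = 0.500752 > 0 → root in [3.885000, 4.301250]
step 4: m = 4.093125, f(m) = -1.246328 < 0 → root in [4.093125, 4.301250]
Midpoint of [4.093125, 4.301250] = 4.197188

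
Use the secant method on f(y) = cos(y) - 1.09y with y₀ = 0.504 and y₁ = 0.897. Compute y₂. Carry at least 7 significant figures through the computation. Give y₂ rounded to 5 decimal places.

0.69256

f(y_0) = 0.326298, f(y_1) = -0.353773
y_2 = 0.897000 - (-0.353773)·(0.897000 - 0.504000)/(-0.353773 - (0.326298)) = 0.692561; f(y_2) = 0.014721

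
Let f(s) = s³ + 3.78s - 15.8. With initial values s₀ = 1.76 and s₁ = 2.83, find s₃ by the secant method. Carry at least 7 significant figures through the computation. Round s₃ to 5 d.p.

f(s_0) = -3.695424, f(s_1) = 17.562587
s_2 = 2.830000 - (17.562587)·(2.830000 - 1.760000)/(17.562587 - (-3.695424)) = 1.946005; f(s_2) = -1.074701
s_3 = 1.946005 - (-1.074701)·(1.946005 - 2.830000)/(-1.074701 - (17.562587)) = 1.996980; f(s_3) = -0.287601

1.99698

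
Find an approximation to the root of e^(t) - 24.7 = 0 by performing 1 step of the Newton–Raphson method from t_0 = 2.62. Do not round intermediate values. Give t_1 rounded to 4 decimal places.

f'(t) = e^(t)
t_0 = 2.620000: f = -10.964276, f' = 13.735724 → t_1 = 2.620000 - (-10.964276)/(13.735724) = 3.418231

3.4182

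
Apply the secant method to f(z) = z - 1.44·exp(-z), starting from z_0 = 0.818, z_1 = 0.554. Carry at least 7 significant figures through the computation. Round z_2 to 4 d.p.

f(z_0) = 0.182509, f(z_1) = -0.273491
z_2 = 0.554000 - (-0.273491)·(0.554000 - 0.818000)/(-0.273491 - (0.182509)) = 0.712337; f(z_2) = 0.006022

0.7123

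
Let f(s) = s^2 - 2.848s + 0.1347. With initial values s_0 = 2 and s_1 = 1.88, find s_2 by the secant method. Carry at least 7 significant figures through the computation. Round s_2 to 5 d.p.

f(s_0) = -1.561300, f(s_1) = -1.685140
s_2 = 1.880000 - (-1.685140)·(1.880000 - 2.000000)/(-1.685140 - (-1.561300)) = 3.512888; f(s_2) = 2.470375

3.51289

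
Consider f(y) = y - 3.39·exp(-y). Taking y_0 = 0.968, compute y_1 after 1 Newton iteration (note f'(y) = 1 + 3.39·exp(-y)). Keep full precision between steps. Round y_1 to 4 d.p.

y_0 = 0.968000: f = -0.319664, f' = 2.287664 → y_1 = 0.968000 - (-0.319664)/(2.287664) = 1.107734

1.1077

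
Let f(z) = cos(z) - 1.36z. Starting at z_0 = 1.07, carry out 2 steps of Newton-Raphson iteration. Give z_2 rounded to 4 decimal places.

f'(z) = -sin(z) - 1.36
z_0 = 1.070000: f = -0.975076, f' = -2.237201 → z_1 = 1.070000 - (-0.975076)/(-2.237201) = 0.634154
z_1 = 0.634154: f = -0.056875, f' = -1.952496 → z_2 = 0.634154 - (-0.056875)/(-1.952496) = 0.605024

0.6050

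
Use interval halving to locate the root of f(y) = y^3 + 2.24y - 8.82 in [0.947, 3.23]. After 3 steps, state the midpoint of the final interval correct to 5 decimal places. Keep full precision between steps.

f(0.947000) = -5.849442, f(3.230000) = 32.113467 (opposite signs)
step 1: m = 2.088500, f(m) = 4.967927 > 0 → root in [0.947000, 2.088500]
step 2: m = 1.517750, f(m) = -1.924004 < 0 → root in [1.517750, 2.088500]
step 3: m = 1.803125, f(m) = 1.081428 > 0 → root in [1.517750, 1.803125]
Midpoint of [1.517750, 1.803125] = 1.660438

1.66044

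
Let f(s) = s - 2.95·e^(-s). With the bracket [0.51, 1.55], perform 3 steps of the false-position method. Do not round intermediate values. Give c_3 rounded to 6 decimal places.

f(0.510000) = -1.261462, f(1.550000) = 0.923868
step 1: c = 1.110330, f(c) = 0.138453 > 0 → new bracket [0.510000, 1.110330]
step 2: c = 1.050957, f(c) = 0.019629 > 0 → new bracket [0.510000, 1.050957]
step 3: c = 1.042669, f(c) = 0.002757 > 0 → new bracket [0.510000, 1.042669]

1.042669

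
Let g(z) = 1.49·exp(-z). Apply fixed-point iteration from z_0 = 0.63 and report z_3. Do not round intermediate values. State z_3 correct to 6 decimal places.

z_1 = g(0.630000) = 0.793562
z_2 = g(0.793562) = 0.673824
z_3 = g(0.673824) = 0.759535

0.759535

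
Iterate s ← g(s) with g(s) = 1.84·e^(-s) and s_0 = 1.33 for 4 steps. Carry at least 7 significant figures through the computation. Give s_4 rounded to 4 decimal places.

s_1 = g(1.330000) = 0.486638
s_2 = g(0.486638) = 1.131029
s_3 = g(1.131029) = 0.593770
s_4 = g(0.593770) = 1.016124

1.0161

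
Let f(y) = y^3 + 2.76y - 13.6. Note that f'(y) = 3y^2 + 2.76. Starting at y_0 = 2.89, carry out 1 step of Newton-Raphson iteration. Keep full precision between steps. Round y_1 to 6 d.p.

2.224420

Newton update: y ← y − f(y)/f'(y).
y_0 = 2.890000: f = 18.513969, f' = 27.816300 → y_1 = 2.890000 - (18.513969)/(27.816300) = 2.224420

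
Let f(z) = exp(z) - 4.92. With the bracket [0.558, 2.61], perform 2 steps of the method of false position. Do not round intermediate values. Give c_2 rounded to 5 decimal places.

f(0.558000) = -3.172825, f(2.610000) = 8.679051
step 1: c = 1.107334, f(c) = -1.893721 < 0 → new bracket [1.107334, 2.610000]
step 2: c = 1.376481, f(c) = -0.959062 < 0 → new bracket [1.376481, 2.610000]

1.37648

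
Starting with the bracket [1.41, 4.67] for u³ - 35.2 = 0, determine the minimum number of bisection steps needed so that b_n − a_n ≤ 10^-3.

12

Initial width b − a = 4.67 − 1.41 = 3.260000.
After n steps the width is (b−a)/2^n; need (b−a)/2^n ≤ 10^-3.
So n ≥ log₂(3.260000/10^-3) = log₂(3260.0000) ≈ 11.6707.
Hence n = 12.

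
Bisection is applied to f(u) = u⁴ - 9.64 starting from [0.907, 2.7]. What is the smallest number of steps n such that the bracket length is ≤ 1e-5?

18

Initial width b − a = 2.7 − 0.907 = 1.793000.
After n steps the width is (b−a)/2^n; need (b−a)/2^n ≤ 1e-5.
So n ≥ log₂(1.793000/1e-5) = log₂(179300.0000) ≈ 17.4520.
Hence n = 18.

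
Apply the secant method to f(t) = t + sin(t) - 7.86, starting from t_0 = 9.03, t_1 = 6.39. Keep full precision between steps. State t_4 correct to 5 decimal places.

Secant update: t_(k+1) = t_k − f(t_k)·(t_k − t_(k-1))/(f(t_k) − f(t_(k-1))).
f(t_0) = 1.554603, f(t_1) = -1.363388
t_2 = 6.390000 - (-1.363388)·(6.390000 - 9.030000)/(-1.363388 - (1.554603)) = 7.623501; f(t_2) = 0.737058
t_3 = 7.623501 - (0.737058)·(7.623501 - 6.390000)/(0.737058 - (-1.363388)) = 7.190659; f(t_3) = 0.118610
t_4 = 7.190659 - (0.118610)·(7.190659 - 7.623501)/(0.118610 - (0.737058)) = 7.107646; f(t_4) = -0.018172

7.10765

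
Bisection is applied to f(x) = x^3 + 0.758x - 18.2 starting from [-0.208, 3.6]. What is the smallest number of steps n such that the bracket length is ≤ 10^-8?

Initial width b − a = 3.6 − -0.208 = 3.808000.
After n steps the width is (b−a)/2^n; need (b−a)/2^n ≤ 10^-8.
So n ≥ log₂(3.808000/10^-8) = log₂(380800000.0000) ≈ 28.5045.
Hence n = 29.

29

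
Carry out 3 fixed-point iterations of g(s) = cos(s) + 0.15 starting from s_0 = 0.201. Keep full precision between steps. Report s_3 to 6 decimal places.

0.988223

s_1 = g(0.201000) = 1.129867
s_2 = g(1.129867) = 0.576780
s_3 = g(0.576780) = 0.988223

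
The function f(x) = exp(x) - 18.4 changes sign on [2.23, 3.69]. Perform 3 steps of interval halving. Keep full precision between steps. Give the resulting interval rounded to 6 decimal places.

[2.777500, 2.960000]

f(2.230000) = -9.100134, f(3.690000) = 21.644847 (opposite signs)
step 1: m = 2.960000, f(m) = 0.897972 > 0 → root in [2.230000, 2.960000]
step 2: m = 2.595000, f(m) = -5.003413 < 0 → root in [2.595000, 2.960000]
step 3: m = 2.777500, f(m) = -2.321226 < 0 → root in [2.777500, 2.960000]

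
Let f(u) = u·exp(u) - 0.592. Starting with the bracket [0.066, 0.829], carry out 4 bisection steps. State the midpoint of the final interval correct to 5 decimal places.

f(0.066000) = -0.521497, f(0.829000) = 1.307261 (opposite signs)
step 1: m = 0.447500, f(m) = 0.108067 > 0 → root in [0.066000, 0.447500]
step 2: m = 0.256750, f(m) = -0.260094 < 0 → root in [0.256750, 0.447500]
step 3: m = 0.352125, f(m) = -0.091248 < 0 → root in [0.352125, 0.447500]
step 4: m = 0.399813, f(m) = 0.004338 > 0 → root in [0.352125, 0.399813]
Midpoint of [0.352125, 0.399813] = 0.375969

0.37597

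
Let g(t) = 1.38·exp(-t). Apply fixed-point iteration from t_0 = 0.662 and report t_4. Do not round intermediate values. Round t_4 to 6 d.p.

t_1 = g(0.662000) = 0.711830
t_2 = g(0.711830) = 0.677229
t_3 = g(0.677229) = 0.701072
t_4 = g(0.701072) = 0.684554

0.684554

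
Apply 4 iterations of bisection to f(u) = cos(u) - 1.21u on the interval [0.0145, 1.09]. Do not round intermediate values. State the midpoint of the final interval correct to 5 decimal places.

0.65308

f(0.014500) = 0.982350, f(1.090000) = -0.856415 (opposite signs)
step 1: m = 0.552250, f(m) = 0.183124 > 0 → root in [0.552250, 1.090000]
step 2: m = 0.821125, f(m) = -0.312163 < 0 → root in [0.552250, 0.821125]
step 3: m = 0.686688, f(m) = -0.057542 < 0 → root in [0.552250, 0.686688]
step 4: m = 0.619469, f(m) = 0.064630 > 0 → root in [0.619469, 0.686688]
Midpoint of [0.619469, 0.686688] = 0.653078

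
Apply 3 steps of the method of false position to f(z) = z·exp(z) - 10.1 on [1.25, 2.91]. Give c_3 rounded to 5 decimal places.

f(1.250000) = -5.737071, f(2.910000) = 43.318284
step 1: c = 1.444139, f(c) = -3.979452 < 0 → new bracket [1.444139, 2.910000]
step 2: c = 1.567471, f(c) = -2.584753 < 0 → new bracket [1.567471, 2.910000]
step 3: c = 1.643067, f(c) = -1.603692 < 0 → new bracket [1.643067, 2.910000]

1.64307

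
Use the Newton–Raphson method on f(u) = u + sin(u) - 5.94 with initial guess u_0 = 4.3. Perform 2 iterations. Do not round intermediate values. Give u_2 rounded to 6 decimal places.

f'(u) = 1 + cos(u)
u_0 = 4.300000: f = -2.556166, f' = 0.599201 → u_1 = 4.300000 - (-2.556166)/(0.599201) = 8.565959
u_1 = 8.565959: f = 3.383030, f' = 0.346668 → u_2 = 8.565959 - (3.383030)/(0.346668) = -1.192739

-1.192739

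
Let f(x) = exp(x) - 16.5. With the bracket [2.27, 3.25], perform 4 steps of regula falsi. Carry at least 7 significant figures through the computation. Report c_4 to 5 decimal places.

2.80229

f(2.270000) = -6.820599, f(3.250000) = 9.290340
step 1: c = 2.684885, f(c) = -1.843484 < 0 → new bracket [2.684885, 3.250000]
step 2: c = 2.778454, f(c) = -0.405880 < 0 → new bracket [2.778454, 3.250000]
step 3: c = 2.798193, f(c) = -0.085046 < 0 → new bracket [2.798193, 3.250000]
step 4: c = 2.802291, f(c) = -0.017632 < 0 → new bracket [2.802291, 3.250000]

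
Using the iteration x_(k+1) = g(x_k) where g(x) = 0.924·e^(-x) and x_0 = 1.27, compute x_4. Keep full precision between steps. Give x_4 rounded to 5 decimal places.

0.58740

x_1 = g(1.270000) = 0.259488
x_2 = g(0.259488) = 0.712816
x_3 = g(0.712816) = 0.453002
x_4 = g(0.453002) = 0.587403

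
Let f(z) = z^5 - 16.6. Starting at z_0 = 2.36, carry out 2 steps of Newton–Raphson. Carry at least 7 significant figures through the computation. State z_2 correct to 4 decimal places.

f'(z) = 5z^4
z_0 = 2.360000: f = 56.608248, f' = 155.102221 → z_1 = 2.360000 - (56.608248)/(155.102221) = 1.995026
z_1 = 1.995026: f = 15.004070, f' = 79.207154 → z_2 = 1.995026 - (15.004070)/(79.207154) = 1.805598

1.8056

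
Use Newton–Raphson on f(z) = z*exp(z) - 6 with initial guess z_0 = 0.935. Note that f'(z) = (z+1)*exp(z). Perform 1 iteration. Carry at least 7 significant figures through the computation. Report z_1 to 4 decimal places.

1.6691

z_0 = 0.935000: f = -3.618355, f' = 4.928858 → z_1 = 0.935000 - (-3.618355)/(4.928858) = 1.669116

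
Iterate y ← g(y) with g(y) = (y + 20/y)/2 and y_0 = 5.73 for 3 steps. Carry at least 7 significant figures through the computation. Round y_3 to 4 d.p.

y_1 = g(5.730000) = 4.610201
y_2 = g(4.610201) = 4.474203
y_3 = g(4.474203) = 4.472136

4.4721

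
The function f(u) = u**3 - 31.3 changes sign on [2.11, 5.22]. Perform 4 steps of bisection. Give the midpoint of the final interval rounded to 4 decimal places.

3.1791

f(2.110000) = -21.906069, f(5.220000) = 110.936648 (opposite signs)
step 1: m = 3.665000, f(m) = 17.929105 > 0 → root in [2.110000, 3.665000]
step 2: m = 2.887500, f(m) = -7.225018 < 0 → root in [2.887500, 3.665000]
step 3: m = 3.276250, f(m) = 3.866658 > 0 → root in [2.887500, 3.276250]
step 4: m = 3.081875, f(m) = -2.028495 < 0 → root in [3.081875, 3.276250]
Midpoint of [3.081875, 3.276250] = 3.179063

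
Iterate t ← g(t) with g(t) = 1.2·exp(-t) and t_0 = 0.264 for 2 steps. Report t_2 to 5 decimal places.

t_1 = g(0.264000) = 0.921568
t_2 = g(0.921568) = 0.477473

0.47747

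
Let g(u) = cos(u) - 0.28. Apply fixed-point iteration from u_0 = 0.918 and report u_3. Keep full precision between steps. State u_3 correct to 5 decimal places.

0.50576

u_1 = g(0.918000) = 0.327410
u_2 = g(0.327410) = 0.666878
u_3 = g(0.666878) = 0.505756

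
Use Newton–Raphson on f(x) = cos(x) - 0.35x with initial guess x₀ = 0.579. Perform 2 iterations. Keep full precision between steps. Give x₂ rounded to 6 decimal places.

f'(x) = -sin(x) - 0.35
x_0 = 0.579000: f = 0.634360, f' = -0.897187 → x_1 = 0.579000 - (0.634360)/(-0.897187) = 1.286055
x_1 = 1.286055: f = -0.169209, f' = -1.309734 → x_2 = 1.286055 - (-0.169209)/(-1.309734) = 1.156861

1.156861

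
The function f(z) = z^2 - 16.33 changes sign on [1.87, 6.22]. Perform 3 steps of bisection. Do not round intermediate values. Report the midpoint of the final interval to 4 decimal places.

f(1.870000) = -12.833100, f(6.220000) = 22.358400 (opposite signs)
step 1: m = 4.045000, f(m) = 0.032025 > 0 → root in [1.870000, 4.045000]
step 2: m = 2.957500, f(m) = -7.583194 < 0 → root in [2.957500, 4.045000]
step 3: m = 3.501250, f(m) = -4.071248 < 0 → root in [3.501250, 4.045000]
Midpoint of [3.501250, 4.045000] = 3.773125

3.7731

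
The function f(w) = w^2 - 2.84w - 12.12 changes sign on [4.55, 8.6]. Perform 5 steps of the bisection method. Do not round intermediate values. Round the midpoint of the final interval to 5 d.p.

5.11953

f(4.550000) = -4.339500, f(8.600000) = 37.416000 (opposite signs)
step 1: m = 6.575000, f(m) = 12.437625 > 0 → root in [4.550000, 6.575000]
step 2: m = 5.562500, f(m) = 3.023906 > 0 → root in [4.550000, 5.562500]
step 3: m = 5.056250, f(m) = -0.914086 < 0 → root in [5.056250, 5.562500]
step 4: m = 5.309375, f(m) = 0.990838 > 0 → root in [5.056250, 5.309375]
step 5: m = 5.182813, f(m) = 0.022358 > 0 → root in [5.056250, 5.182813]
Midpoint of [5.056250, 5.182813] = 5.119531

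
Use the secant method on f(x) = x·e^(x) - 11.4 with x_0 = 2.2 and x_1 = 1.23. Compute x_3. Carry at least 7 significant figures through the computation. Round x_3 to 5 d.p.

f(x_0) = 8.455030, f(x_1) = -7.191888
x_2 = 1.230000 - (-7.191888)·(1.230000 - 2.200000)/(-7.191888 - (8.455030)) = 1.675847; f(x_2) = -2.445415
x_3 = 1.675847 - (-2.445415)·(1.675847 - 1.230000)/(-2.445415 - (-7.191888)) = 1.905550; f(x_3) = 1.411219

1.90555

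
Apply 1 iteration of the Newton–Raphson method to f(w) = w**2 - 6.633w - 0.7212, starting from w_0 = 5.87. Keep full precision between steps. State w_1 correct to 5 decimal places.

Newton update: w ← w − f(w)/f'(w).
f'(w) = 2w - 6.633
w_0 = 5.870000: f = -5.200010, f' = 5.107000 → w_1 = 5.870000 - (-5.200010)/(5.107000) = 6.888212

6.88821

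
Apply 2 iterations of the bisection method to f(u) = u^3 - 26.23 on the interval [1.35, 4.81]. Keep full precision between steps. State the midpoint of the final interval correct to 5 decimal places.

2.64750

f(1.350000) = -23.769625, f(4.810000) = 85.054641 (opposite signs)
step 1: m = 3.080000, f(m) = 2.988112 > 0 → root in [1.350000, 3.080000]
step 2: m = 2.215000, f(m) = -15.362712 < 0 → root in [2.215000, 3.080000]
Midpoint of [2.215000, 3.080000] = 2.647500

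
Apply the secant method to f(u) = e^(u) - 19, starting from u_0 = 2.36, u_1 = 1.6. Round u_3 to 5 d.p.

f(u_0) = -8.409049, f(u_1) = -14.046968
u_2 = 1.600000 - (-14.046968)·(1.600000 - 2.360000)/(-14.046968 - (-8.409049)) = 3.493552; f(u_2) = 13.902625
u_3 = 3.493552 - (13.902625)·(3.493552 - 1.600000)/(13.902625 - (-14.046968)) = 2.551666; f(u_3) = -6.171545

2.55167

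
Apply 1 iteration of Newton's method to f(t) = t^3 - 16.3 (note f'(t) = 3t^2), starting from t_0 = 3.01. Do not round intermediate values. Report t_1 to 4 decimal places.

t_0 = 3.010000: f = 10.970901, f' = 27.180300 → t_1 = 3.010000 - (10.970901)/(27.180300) = 2.606366

2.6064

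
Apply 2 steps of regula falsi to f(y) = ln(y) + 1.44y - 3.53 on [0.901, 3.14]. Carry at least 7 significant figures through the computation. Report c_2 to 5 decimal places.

1.98719

f(0.901000) = -2.336810, f(3.140000) = 2.135823
step 1: c = 2.070807, f(c) = 0.179901 > 0 → new bracket [0.901000, 2.070807]
step 2: c = 1.987186, f(c) = 0.018268 > 0 → new bracket [0.901000, 1.987186]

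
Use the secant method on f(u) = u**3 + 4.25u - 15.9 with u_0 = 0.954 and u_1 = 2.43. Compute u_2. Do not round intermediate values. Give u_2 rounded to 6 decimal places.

1.774224

Secant update: u_(k+1) = u_k − f(u_k)·(u_k − u_(k-1))/(f(u_k) − f(u_(k-1))).
f(u_0) = -10.977249, f(u_1) = 8.776407
u_2 = 2.430000 - (8.776407)·(2.430000 - 0.954000)/(8.776407 - (-10.977249)) = 1.774224; f(u_2) = -2.774522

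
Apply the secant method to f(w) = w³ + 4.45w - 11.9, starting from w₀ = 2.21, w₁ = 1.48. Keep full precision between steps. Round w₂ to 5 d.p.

Secant update: w_(k+1) = w_k − f(w_k)·(w_k − w_(k-1))/(f(w_k) − f(w_(k-1))).
f(w_0) = 8.728361, f(w_1) = -2.072208
w_2 = 1.480000 - (-2.072208)·(1.480000 - 2.210000)/(-2.072208 - (8.728361)) = 1.620059; f(w_2) = -0.438751

1.62006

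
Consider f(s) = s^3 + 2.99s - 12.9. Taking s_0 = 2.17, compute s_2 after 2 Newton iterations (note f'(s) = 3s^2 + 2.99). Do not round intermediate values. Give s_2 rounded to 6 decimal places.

1.925967

Newton update: s ← s − f(s)/f'(s).
s_0 = 2.170000: f = 3.806613, f' = 17.116700 → s_1 = 2.170000 - (3.806613)/(17.116700) = 1.947608
s_1 = 1.947608: f = 0.310973, f' = 14.369534 → s_2 = 1.947608 - (0.310973)/(14.369534) = 1.925967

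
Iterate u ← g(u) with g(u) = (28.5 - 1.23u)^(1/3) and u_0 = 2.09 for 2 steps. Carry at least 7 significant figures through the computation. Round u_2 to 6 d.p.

u_1 = g(2.090000) = 2.959808
u_2 = g(2.959808) = 2.918527

2.918527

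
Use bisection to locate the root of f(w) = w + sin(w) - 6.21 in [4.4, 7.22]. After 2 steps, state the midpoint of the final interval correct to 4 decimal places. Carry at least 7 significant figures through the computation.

6.1625

f(4.400000) = -2.761602, f(7.220000) = 1.815675 (opposite signs)
step 1: m = 5.810000, f(m) = -0.855724 < 0 → root in [5.810000, 7.220000]
step 2: m = 6.515000, f(m) = 0.534744 > 0 → root in [5.810000, 6.515000]
Midpoint of [5.810000, 6.515000] = 6.162500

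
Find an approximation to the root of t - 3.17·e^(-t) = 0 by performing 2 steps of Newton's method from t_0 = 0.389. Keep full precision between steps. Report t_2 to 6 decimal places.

1.073827

f'(t) = 1 + 3.17·e^(-t)
t_0 = 0.389000: f = -1.759418, f' = 3.148418 → t_1 = 0.389000 - (-1.759418)/(3.148418) = 0.947826
t_1 = 0.947826: f = -0.280811, f' = 2.228637 → t_2 = 0.947826 - (-0.280811)/(2.228637) = 1.073827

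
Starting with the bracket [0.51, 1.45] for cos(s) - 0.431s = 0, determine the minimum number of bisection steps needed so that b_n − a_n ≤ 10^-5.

17

Initial width b − a = 1.45 − 0.51 = 0.940000.
After n steps the width is (b−a)/2^n; need (b−a)/2^n ≤ 10^-5.
So n ≥ log₂(0.940000/10^-5) = log₂(94000.0000) ≈ 16.5204.
Hence n = 17.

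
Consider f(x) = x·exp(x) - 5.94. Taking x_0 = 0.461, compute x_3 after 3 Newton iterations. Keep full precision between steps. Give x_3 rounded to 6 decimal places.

f'(x) = (x + 1)·exp(x)
x_0 = 0.461000: f = -5.209011, f' = 2.316648 → x_1 = 0.461000 - (-5.209011)/(2.316648) = 2.709513
x_1 = 2.709513: f = 34.762168, f' = 55.724120 → x_2 = 2.709513 - (34.762168)/(55.724120) = 2.085686
x_2 = 2.085686: f = 10.850015, f' = 24.840130 → x_3 = 2.085686 - (10.850015)/(24.840130) = 1.648893

1.648893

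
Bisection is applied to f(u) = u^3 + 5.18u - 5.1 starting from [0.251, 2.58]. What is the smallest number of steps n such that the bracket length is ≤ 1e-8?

28

Initial width b − a = 2.58 − 0.251 = 2.329000.
After n steps the width is (b−a)/2^n; need (b−a)/2^n ≤ 1e-8.
So n ≥ log₂(2.329000/1e-8) = log₂(232900000.0000) ≈ 27.7951.
Hence n = 28.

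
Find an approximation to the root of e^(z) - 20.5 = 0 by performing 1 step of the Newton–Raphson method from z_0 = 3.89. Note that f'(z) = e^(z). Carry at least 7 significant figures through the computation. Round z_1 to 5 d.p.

z_0 = 3.890000: f = 28.410887, f' = 48.910887 → z_1 = 3.890000 - (28.410887)/(48.910887) = 3.309130

3.30913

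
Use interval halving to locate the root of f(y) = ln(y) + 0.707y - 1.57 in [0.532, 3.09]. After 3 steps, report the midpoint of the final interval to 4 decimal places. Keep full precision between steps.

1.6511

f(0.532000) = -1.824988, f(3.090000) = 1.742801 (opposite signs)
step 1: m = 1.811000, f(m) = 0.304256 > 0 → root in [0.532000, 1.811000]
step 2: m = 1.171500, f(m) = -0.583465 < 0 → root in [1.171500, 1.811000]
step 3: m = 1.491250, f(m) = -0.116072 < 0 → root in [1.491250, 1.811000]
Midpoint of [1.491250, 1.811000] = 1.651125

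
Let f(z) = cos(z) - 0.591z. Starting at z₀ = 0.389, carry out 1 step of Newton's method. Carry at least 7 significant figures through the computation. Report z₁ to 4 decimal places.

1.1057

f'(z) = -sin(z) - 0.591
z_0 = 0.389000: f = 0.695390, f' = -0.970263 → z_1 = 0.389000 - (0.695390)/(-0.970263) = 1.105702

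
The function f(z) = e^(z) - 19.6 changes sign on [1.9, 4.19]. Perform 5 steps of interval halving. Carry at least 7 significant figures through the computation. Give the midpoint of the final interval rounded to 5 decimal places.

3.00922

f(1.900000) = -12.914106, f(4.190000) = 46.422791 (opposite signs)
step 1: m = 3.045000, f(m) = 1.410031 > 0 → root in [1.900000, 3.045000]
step 2: m = 2.472500, f(m) = -7.747960 < 0 → root in [2.472500, 3.045000]
step 3: m = 2.758750, f(m) = -3.819895 < 0 → root in [2.758750, 3.045000]
step 4: m = 2.901875, f(m) = -1.391746 < 0 → root in [2.901875, 3.045000]
step 5: m = 2.973438, f(m) = -0.040962 < 0 → root in [2.973438, 3.045000]
Midpoint of [2.973438, 3.045000] = 3.009219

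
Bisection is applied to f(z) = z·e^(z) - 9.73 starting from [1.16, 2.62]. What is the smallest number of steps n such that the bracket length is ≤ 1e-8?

28

Initial width b − a = 2.62 − 1.16 = 1.460000.
After n steps the width is (b−a)/2^n; need (b−a)/2^n ≤ 1e-8.
So n ≥ log₂(1.460000/1e-8) = log₂(146000000.0000) ≈ 27.1214.
Hence n = 28.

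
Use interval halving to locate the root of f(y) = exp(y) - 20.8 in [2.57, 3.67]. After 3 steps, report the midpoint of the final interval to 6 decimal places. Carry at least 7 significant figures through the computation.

3.051250

f(2.570000) = -7.734176, f(3.670000) = 18.451906 (opposite signs)
step 1: m = 3.120000, f(m) = 1.846380 > 0 → root in [2.570000, 3.120000]
step 2: m = 2.845000, f(m) = -3.598441 < 0 → root in [2.845000, 3.120000]
step 3: m = 2.982500, f(m) = -1.062902 < 0 → root in [2.982500, 3.120000]
Midpoint of [2.982500, 3.120000] = 3.051250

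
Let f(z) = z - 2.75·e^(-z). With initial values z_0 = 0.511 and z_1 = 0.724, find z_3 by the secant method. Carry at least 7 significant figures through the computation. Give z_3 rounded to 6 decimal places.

Secant update: z_(k+1) = z_k − f(z_k)·(z_k − z_(k-1))/(f(z_k) − f(z_(k-1))).
f(z_0) = -1.138712, f(z_1) = -0.609225
z_2 = 0.724000 - (-0.609225)·(0.724000 - 0.511000)/(-0.609225 - (-1.138712)) = 0.969077; f(z_2) = -0.074365
z_3 = 0.969077 - (-0.074365)·(0.969077 - 0.724000)/(-0.074365 - (-0.609225)) = 1.003151; f(z_3) = -0.005335

1.003151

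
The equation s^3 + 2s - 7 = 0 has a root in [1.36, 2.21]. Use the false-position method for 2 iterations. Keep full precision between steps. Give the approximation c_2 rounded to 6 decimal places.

1.553045

f(1.360000) = -1.764544, f(2.210000) = 8.213861
step 1: c = 1.510311, f(c) = -0.534301 < 0 → new bracket [1.510311, 2.210000]
step 2: c = 1.553045, f(c) = -0.148046 < 0 → new bracket [1.553045, 2.210000]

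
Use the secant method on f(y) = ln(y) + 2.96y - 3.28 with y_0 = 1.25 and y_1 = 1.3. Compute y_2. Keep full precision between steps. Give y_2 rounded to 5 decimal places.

f(y_0) = 0.643144, f(y_1) = 0.830364
y_2 = 1.300000 - (0.830364)·(1.300000 - 1.250000)/(0.830364 - (0.643144)) = 1.078239; f(y_2) = -0.013083

1.07824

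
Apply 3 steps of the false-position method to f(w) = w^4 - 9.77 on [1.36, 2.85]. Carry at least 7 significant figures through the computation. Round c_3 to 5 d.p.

False-position update: c = (a·f(b) − b·f(a))/(f(b) − f(a)); replace the endpoint whose sign matches f(c).
f(1.360000) = -6.348980, f(2.850000) = 56.205006
step 1: c = 1.511229, f(c) = -4.554197 < 0 → new bracket [1.511229, 2.850000]
step 2: c = 1.611576, f(c) = -3.024663 < 0 → new bracket [1.611576, 2.850000]
step 3: c = 1.674819, f(c) = -1.901877 < 0 → new bracket [1.674819, 2.850000]

1.67482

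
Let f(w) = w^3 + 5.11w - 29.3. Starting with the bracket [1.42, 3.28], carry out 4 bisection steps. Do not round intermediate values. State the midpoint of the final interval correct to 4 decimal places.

2.5244

f(1.420000) = -19.180512, f(3.280000) = 22.748352 (opposite signs)
step 1: m = 2.350000, f(m) = -4.313625 < 0 → root in [2.350000, 3.280000]
step 2: m = 2.815000, f(m) = 7.391343 > 0 → root in [2.350000, 2.815000]
step 3: m = 2.582500, f(m) = 1.120058 > 0 → root in [2.350000, 2.582500]
step 4: m = 2.466250, f(m) = -1.696770 < 0 → root in [2.466250, 2.582500]
Midpoint of [2.466250, 2.582500] = 2.524375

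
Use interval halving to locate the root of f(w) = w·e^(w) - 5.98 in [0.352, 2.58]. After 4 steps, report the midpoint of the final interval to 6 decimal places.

1.396375

f(0.352000) = -5.479488, f(2.580000) = 28.068616 (opposite signs)
step 1: m = 1.466000, f(m) = 0.370526 > 0 → root in [0.352000, 1.466000]
step 2: m = 0.909000, f(m) = -3.724008 < 0 → root in [0.909000, 1.466000]
step 3: m = 1.187500, f(m) = -2.086337 < 0 → root in [1.187500, 1.466000]
step 4: m = 1.326750, f(m) = -0.979778 < 0 → root in [1.326750, 1.466000]
Midpoint of [1.326750, 1.466000] = 1.396375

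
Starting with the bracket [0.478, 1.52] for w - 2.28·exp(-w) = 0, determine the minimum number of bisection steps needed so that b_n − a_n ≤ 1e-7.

24

Initial width b − a = 1.52 − 0.478 = 1.042000.
After n steps the width is (b−a)/2^n; need (b−a)/2^n ≤ 1e-7.
So n ≥ log₂(1.042000/1e-7) = log₂(10420000.0000) ≈ 23.3129.
Hence n = 24.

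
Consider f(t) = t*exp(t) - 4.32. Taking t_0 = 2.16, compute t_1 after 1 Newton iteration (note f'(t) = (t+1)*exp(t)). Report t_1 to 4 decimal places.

t_0 = 2.160000: f = 14.409657, f' = 27.400795 → t_1 = 2.160000 - (14.409657)/(27.400795) = 1.634115

1.6341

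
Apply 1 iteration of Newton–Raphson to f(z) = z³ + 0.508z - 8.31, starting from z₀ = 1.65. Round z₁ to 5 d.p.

f'(z) = 3z² + 0.508
z_0 = 1.650000: f = -2.979675, f' = 8.675500 → z_1 = 1.650000 - (-2.979675)/(8.675500) = 1.993459

1.99346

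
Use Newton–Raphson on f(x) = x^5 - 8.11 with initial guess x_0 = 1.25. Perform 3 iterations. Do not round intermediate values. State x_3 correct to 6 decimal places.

f'(x) = 5x^4
x_0 = 1.250000: f = -5.058242, f' = 12.207031 → x_1 = 1.250000 - (-5.058242)/(12.207031) = 1.664371
x_1 = 1.664371: f = 4.661766, f' = 38.368142 → x_2 = 1.664371 - (4.661766)/(38.368142) = 1.542870
x_2 = 1.542870: f = 0.632729, f' = 28.332677 → x_3 = 1.542870 - (0.632729)/(28.332677) = 1.520538

1.520538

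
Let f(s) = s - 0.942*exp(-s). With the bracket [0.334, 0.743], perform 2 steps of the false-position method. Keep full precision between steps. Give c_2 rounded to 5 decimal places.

0.54607

f(0.334000) = -0.340523, f(0.743000) = 0.294905
step 1: c = 0.553181, f(c) = 0.011421 > 0 → new bracket [0.334000, 0.553181]
step 2: c = 0.546069, f(c) = 0.000441 > 0 → new bracket [0.334000, 0.546069]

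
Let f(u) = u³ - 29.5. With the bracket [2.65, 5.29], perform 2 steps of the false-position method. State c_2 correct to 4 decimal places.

2.9851

False-position update: c = (a·f(b) − b·f(a))/(f(b) − f(a)); replace the endpoint whose sign matches f(c).
f(2.650000) = -10.890375, f(5.290000) = 118.535889
step 1: c = 2.872139, f(c) = -5.807207 < 0 → new bracket [2.872139, 5.290000]
step 2: c = 2.985060, f(c) = -2.901365 < 0 → new bracket [2.985060, 5.290000]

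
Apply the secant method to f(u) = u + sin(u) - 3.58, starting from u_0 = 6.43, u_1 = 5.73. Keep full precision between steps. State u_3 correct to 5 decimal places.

4.68260

f(u_0) = 2.996288, f(u_1) = 1.624600
u_2 = 5.730000 - (1.624600)·(5.730000 - 6.430000)/(1.624600 - (2.996288)) = 4.900934; f(u_2) = 0.338656
u_3 = 4.900934 - (0.338656)·(4.900934 - 5.730000)/(0.338656 - (1.624600)) = 4.682598; f(u_3) = 0.103041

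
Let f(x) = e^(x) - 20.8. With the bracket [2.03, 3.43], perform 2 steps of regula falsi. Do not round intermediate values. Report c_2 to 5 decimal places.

2.99475

f(2.030000) = -13.185914, f(3.430000) = 10.076643
step 1: c = 2.823562, f(c) = -3.963285 < 0 → new bracket [2.823562, 3.430000]
step 2: c = 2.994751, f(c) = -0.819609 < 0 → new bracket [2.994751, 3.430000]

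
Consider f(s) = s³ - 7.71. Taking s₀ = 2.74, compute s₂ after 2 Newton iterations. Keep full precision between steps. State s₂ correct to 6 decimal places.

Newton update: s ← s − f(s)/f'(s).
f'(s) = 3s²
s_0 = 2.740000: f = 12.860824, f' = 22.522800 → s_1 = 2.740000 - (12.860824)/(22.522800) = 2.168986
s_1 = 2.168986: f = 2.494002, f' = 14.113507 → s_2 = 2.168986 - (2.494002)/(14.113507) = 1.992276

1.992276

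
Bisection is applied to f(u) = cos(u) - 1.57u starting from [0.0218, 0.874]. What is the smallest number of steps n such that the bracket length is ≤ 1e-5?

17

Initial width b − a = 0.874 − 0.0218 = 0.852200.
After n steps the width is (b−a)/2^n; need (b−a)/2^n ≤ 1e-5.
So n ≥ log₂(0.852200/1e-5) = log₂(85220.0000) ≈ 16.3789.
Hence n = 17.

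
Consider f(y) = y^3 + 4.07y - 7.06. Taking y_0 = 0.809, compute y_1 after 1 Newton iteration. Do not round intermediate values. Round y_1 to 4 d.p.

1.3457

f'(y) = 3y^2 + 4.07
y_0 = 0.809000: f = -3.237895, f' = 6.033443 → y_1 = 0.809000 - (-3.237895)/(6.033443) = 1.345658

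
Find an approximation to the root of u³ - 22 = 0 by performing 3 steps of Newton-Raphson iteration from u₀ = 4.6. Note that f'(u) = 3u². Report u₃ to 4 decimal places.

2.8056

Newton update: u ← u − f(u)/f'(u).
u_0 = 4.600000: f = 75.336000, f' = 63.480000 → u_1 = 4.600000 - (75.336000)/(63.480000) = 3.413233
u_1 = 3.413233: f = 17.764692, f' = 34.950469 → u_2 = 3.413233 - (17.764692)/(34.950469) = 2.904951
u_2 = 2.904951: f = 2.514116, f' = 25.316214 → u_3 = 2.904951 - (2.514116)/(25.316214) = 2.805642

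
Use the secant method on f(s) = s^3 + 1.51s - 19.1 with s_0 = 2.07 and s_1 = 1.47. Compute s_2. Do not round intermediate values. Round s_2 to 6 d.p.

2.715945

f(s_0) = -7.104557, f(s_1) = -13.703777
s_2 = 1.470000 - (-13.703777)·(1.470000 - 2.070000)/(-13.703777 - (-7.104557)) = 2.715945; f(s_2) = 5.034861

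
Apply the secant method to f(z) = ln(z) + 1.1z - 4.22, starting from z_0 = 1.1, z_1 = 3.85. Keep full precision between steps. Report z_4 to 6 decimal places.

f(z_0) = -2.914690, f(z_1) = 1.363073
z_2 = 3.850000 - (1.363073)·(3.850000 - 1.100000)/(1.363073 - (-2.914690)) = 2.973736; f(z_2) = 0.140928
z_3 = 2.973736 - (0.140928)·(2.973736 - 3.850000)/(0.140928 - (1.363073)) = 2.872692; f(z_3) = -0.004790
z_4 = 2.872692 - (-0.004790)·(2.872692 - 2.973736)/(-0.004790 - (0.140928)) = 2.876013; f(z_4) = 0.000019

2.876013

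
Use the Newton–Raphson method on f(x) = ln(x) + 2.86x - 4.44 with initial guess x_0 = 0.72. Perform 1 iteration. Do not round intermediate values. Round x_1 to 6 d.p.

1.357650

Newton update: x ← x − f(x)/f'(x).
f'(x) = 1/x + 2.86
x_0 = 0.720000: f = -2.709304, f' = 4.248889 → x_1 = 0.720000 - (-2.709304)/(4.248889) = 1.357650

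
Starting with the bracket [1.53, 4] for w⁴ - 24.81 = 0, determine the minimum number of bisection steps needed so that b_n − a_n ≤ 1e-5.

Initial width b − a = 4 − 1.53 = 2.470000.
After n steps the width is (b−a)/2^n; need (b−a)/2^n ≤ 1e-5.
So n ≥ log₂(2.470000/1e-5) = log₂(247000.0000) ≈ 17.9142.
Hence n = 18.

18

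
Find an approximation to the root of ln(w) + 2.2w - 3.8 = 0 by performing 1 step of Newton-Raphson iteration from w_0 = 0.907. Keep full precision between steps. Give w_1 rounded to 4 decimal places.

f'(w) = 1/w + 2.2
w_0 = 0.907000: f = -1.902213, f' = 3.302536 → w_1 = 0.907000 - (-1.902213)/(3.302536) = 1.482986

1.4830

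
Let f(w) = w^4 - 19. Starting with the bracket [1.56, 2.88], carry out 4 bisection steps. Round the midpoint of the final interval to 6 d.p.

f(1.560000) = -13.077591, f(2.880000) = 49.797071 (opposite signs)
step 1: m = 2.220000, f(m) = 5.289127 > 0 → root in [1.560000, 2.220000]
step 2: m = 1.890000, f(m) = -6.240102 < 0 → root in [1.890000, 2.220000]
step 3: m = 2.055000, f(m) = -1.166060 < 0 → root in [2.055000, 2.220000]
step 4: m = 2.137500, f(m) = 1.874904 > 0 → root in [2.055000, 2.137500]
Midpoint of [2.055000, 2.137500] = 2.096250

2.096250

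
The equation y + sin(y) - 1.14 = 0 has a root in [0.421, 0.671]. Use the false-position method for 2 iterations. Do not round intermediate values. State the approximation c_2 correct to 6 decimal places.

0.586572

f(0.421000) = -0.310327, f(0.671000) = 0.152769
step 1: c = 0.588528, f(c) = 0.003666 > 0 → new bracket [0.421000, 0.588528]
step 2: c = 0.586572, f(c) = 0.000082 > 0 → new bracket [0.421000, 0.586572]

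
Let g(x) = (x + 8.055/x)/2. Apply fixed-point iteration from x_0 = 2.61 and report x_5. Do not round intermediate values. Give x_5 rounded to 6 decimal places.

2.838133

x_1 = g(2.610000) = 2.848103
x_2 = g(2.848103) = 2.838151
x_3 = g(2.838151) = 2.838133
x_4 = g(2.838133) = 2.838133
x_5 = g(2.838133) = 2.838133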